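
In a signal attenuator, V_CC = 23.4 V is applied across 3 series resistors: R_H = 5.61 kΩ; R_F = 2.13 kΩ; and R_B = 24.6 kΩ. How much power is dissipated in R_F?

P ≈ 1.12 mW

The common current is I = 23.4/32.34 = 0.7236 mA.
P(R_F) = I²·R_F = (0.7236)² × 2.13 = 1.115 mW.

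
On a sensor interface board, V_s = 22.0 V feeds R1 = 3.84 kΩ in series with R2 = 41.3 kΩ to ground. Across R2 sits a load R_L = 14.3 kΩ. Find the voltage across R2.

First combine the lower leg with the load: R2 ‖ R_L = 10.62 kΩ.
Then V_out = V_s · R2'/(R1 + R2') = 22.0 × 10.62/14.46 = 16.16 V.
(Unloaded it would be 20.1 V; the load pulls it down.)

V_out ≈ 16.2 V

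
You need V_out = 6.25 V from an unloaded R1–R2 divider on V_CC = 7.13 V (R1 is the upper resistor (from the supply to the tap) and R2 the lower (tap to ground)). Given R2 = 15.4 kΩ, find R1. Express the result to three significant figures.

The divider ratio is R2/(R1+R2) = 6.25/7.13 = 0.8766.
So R1 = R2 · (V_CC/V_out − 1) = 15.4 × (7.13/6.25 − 1) = 15.4 × 0.1408 = 2.168 kΩ.

R1 ≈ 2.17 kΩ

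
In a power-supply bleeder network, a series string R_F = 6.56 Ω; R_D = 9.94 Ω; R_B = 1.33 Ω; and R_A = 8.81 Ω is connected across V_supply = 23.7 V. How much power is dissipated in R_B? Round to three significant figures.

ΣR = 26.64 Ω → I = 23.7/26.64 = 0.8896 A.
P(R_B) = I²·R_B = (0.8896)² × 1.33 = 1.053 W.

P ≈ 1.05 W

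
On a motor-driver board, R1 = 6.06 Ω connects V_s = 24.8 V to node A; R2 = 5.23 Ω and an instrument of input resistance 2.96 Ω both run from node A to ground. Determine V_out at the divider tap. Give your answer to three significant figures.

V_out ≈ 5.90 V

R2 ‖ R_L = (5.23 × 2.96)/(5.23 + 2.96) = 1.890 Ω.
Voltage divider with the loaded lower leg: V_out = 24.8 × 1.890/(6.06 + 1.890) = 24.8 × 0.2378 = 5.896 V.
(Unloaded it would be 11.5 V; the load pulls it down.)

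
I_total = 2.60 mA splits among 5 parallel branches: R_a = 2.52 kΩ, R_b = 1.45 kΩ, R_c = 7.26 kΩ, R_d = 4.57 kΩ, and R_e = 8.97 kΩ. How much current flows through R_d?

I ≈ 0.366 mA

Conductances: ΣG = 1/2.52 + 1/1.45 + 1/7.26 + 1/4.57 + 1/8.97 = 1.555 (1/kΩ).
R_d takes the fraction G_k/ΣG = 0.2188/1.555 = 0.1408, so I = 2.60 × 0.1408 = 0.3660 mA.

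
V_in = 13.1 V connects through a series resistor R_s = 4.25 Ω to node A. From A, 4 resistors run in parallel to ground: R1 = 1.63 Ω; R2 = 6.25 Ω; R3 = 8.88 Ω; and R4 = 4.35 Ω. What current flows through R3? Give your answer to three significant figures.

I ≈ 0.257 A

Parallel bank: R_p = 1/(1/1.63 + 1/6.25 + 1/8.88 + 1/4.35) = 0.8961 Ω.
V_A = 13.1 × 0.8961/5.146 = 2.281 V.
I(R3) = V_A / R3 = 2.281/8.88 = 0.2569 A.
(Equivalently: I_total = 2.546 A, then current-divider fraction G_k/ΣG = 0.1009.)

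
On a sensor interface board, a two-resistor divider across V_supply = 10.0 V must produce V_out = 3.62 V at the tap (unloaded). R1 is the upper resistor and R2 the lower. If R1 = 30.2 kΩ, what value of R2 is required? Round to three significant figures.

V_out/V_supply = R2/(R1+R2) = 0.3620.
R2 = R1 · 0.3620/(1 − 0.3620) = 17.14 kΩ.

R2 ≈ 17.1 kΩ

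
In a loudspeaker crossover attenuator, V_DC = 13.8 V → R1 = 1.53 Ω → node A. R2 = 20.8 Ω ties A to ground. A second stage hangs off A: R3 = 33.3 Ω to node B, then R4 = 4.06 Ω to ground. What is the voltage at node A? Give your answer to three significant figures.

Node A sees R2 in parallel with the series input of stage 2, R3 + R4 = 37.36 Ω.
Effective lower resistance at A: R2 ‖ 37.36 = 13.36 Ω.
So V_A = 13.8 × 0.8973 = 12.38 V.

V_A ≈ 12.4 V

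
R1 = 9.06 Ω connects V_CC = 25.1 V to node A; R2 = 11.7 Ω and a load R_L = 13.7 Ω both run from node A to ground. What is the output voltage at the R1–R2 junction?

V_out ≈ 10.3 V

First combine the lower leg with the load: R2 ‖ R_L = 6.311 Ω.
Now apply the divider: V_out = 25.1 × 0.4106 = 10.31 V.
(Unloaded it would be 14.1 V; the load pulls it down.)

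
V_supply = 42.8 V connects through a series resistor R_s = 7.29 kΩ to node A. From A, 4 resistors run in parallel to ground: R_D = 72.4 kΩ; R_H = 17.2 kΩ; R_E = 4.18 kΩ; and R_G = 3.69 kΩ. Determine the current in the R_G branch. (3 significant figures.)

I ≈ 2.21 mA

Combine the parallel branches: R_p = (1/72.4 + 1/17.2 + 1/4.18 + 1/3.69)⁻¹ = 1.718 kΩ.
V_A = 42.8 × 1.718/9.008 = 8.161 V.
Branch current I = V_A/R_G = 8.161/3.69 = 2.212 mA.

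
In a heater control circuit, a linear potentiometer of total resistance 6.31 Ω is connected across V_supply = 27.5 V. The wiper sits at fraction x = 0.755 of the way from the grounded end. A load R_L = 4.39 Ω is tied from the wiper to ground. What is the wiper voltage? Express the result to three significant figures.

The pot divides into 1.546 Ω above the wiper and 4.764 Ω below.
(x·R_p) ‖ R_L = 2.285 Ω.
V_out = 27.5 × 2.285/(1.546 + 2.285) = 16.40 V.

V_out ≈ 16.4 V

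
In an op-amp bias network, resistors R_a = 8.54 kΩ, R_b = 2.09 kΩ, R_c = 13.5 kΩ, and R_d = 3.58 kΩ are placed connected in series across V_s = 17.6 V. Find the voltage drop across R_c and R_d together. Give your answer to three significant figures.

V ≈ 10.8 V

Total series resistance ΣR = 8.54 + 2.09 + 13.5 + 3.58 = 27.71 kΩ.
R_{R_c..R_d} = 13.5 + 3.58 = 17.08 kΩ.
V = V_s · R/ΣR = 17.6 × 0.6164 = 10.85 V.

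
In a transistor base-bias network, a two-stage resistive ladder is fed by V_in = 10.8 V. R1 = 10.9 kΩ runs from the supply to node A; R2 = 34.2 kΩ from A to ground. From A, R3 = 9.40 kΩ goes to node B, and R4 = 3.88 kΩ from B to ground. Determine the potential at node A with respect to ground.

V_A ≈ 5.05 V

The second stage (R3 + R4 = 13.28 kΩ) loads node A in parallel with R2.
Effective lower resistance at A: R2 ‖ 13.28 = 9.566 kΩ.
So V_A = 10.8 × 0.4674 = 5.048 V.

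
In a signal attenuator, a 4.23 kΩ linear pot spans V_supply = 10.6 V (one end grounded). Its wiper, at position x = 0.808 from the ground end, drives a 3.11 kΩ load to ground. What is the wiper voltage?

Lower segment x·R_p = 3.418 kΩ; upper segment (1−x)·R_p = 0.8122 kΩ.
Lower segment in parallel with the load: 3.418 ‖ 3.11 = 1.628 kΩ.
Then V_out = V_supply · 1.628/(0.8122 + 1.628) = 7.072 V.

V_out ≈ 7.07 V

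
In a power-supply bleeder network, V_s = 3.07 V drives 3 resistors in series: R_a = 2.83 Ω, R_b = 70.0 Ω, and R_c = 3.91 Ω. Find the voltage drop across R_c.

V ≈ 0.156 V

Total series resistance ΣR = 2.83 + 70.0 + 3.91 = 76.74 Ω.
V = V_s · R/ΣR = 3.07 × 0.05095 = 0.1564 V.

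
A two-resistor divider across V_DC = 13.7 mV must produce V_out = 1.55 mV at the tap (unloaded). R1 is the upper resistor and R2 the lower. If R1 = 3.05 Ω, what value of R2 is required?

Required fraction k = V_out/V_DC = 0.1131.
Rearranging, R2 = R1·k/(1−k) = 3.05 × 0.1276 = 0.3891 Ω.

R2 ≈ 0.389 Ω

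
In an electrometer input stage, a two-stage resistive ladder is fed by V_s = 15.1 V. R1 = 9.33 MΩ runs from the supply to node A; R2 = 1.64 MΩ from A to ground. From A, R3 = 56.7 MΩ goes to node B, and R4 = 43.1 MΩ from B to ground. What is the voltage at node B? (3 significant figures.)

The second stage (R3 + R4 = 99.80 MΩ) loads node A in parallel with R2.
R2 ‖ (R3+R4) = 1.613 MΩ.
First divider: V_A = V_s · 1.613/(9.33 + 1.613) = 2.226 V.
Stage 2 is unloaded, so V_B = V_A · R4/(R3+R4) = 2.226 × 43.1/99.80 = 0.9615 V.

V_B ≈ 0.961 V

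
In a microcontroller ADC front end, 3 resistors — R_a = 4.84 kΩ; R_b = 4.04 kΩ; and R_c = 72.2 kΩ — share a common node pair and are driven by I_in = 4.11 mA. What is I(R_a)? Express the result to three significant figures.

Conductances: ΣG = 1/4.84 + 1/4.04 + 1/72.2 = 0.4680 (1/kΩ).
R_a takes the fraction G_k/ΣG = 0.2066/0.4680 = 0.4415, so I = 4.11 × 0.4415 = 1.815 mA.

I ≈ 1.81 mA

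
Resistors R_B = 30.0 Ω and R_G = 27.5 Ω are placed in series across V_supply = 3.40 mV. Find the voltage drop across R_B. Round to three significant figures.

V ≈ 1.77 mV

Total series resistance ΣR = 30.0 + 27.5 = 57.50 Ω.
Voltage divider: V = V_supply · (30.00 / 57.50) = 3.40 × 0.5217 = 1.774 mV.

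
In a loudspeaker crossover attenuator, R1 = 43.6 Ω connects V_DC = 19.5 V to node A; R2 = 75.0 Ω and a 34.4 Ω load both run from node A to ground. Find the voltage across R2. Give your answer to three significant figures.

V_out ≈ 6.85 V

R2 ‖ R_L = (75.0 × 34.4)/(75.0 + 34.4) = 23.58 Ω.
Now apply the divider: V_out = 19.5 × 0.3510 = 6.845 V.
(Unloaded it would be 12.3 V; the load pulls it down.)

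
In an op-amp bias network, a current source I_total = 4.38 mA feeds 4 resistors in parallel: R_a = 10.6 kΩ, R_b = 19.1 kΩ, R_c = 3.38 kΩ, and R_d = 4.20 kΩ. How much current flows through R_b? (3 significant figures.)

ΣG = 1/10.6 + 1/19.1 + 1/3.38 + 1/4.20 = 0.6806.
By the current-divider rule, I = I_total · G_k/ΣG = 4.38 × 0.07692 = 0.3369 mA.

I ≈ 0.337 mA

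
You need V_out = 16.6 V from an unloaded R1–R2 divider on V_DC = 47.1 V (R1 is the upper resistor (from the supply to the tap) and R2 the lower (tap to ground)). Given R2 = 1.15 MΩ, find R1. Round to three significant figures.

R1 ≈ 2.11 MΩ

Required fraction k = V_out/V_DC = 0.3524.
So R1 = R2 · (V_DC/V_out − 1) = 1.15 × (47.1/16.6 − 1) = 1.15 × 1.837 = 2.113 MΩ.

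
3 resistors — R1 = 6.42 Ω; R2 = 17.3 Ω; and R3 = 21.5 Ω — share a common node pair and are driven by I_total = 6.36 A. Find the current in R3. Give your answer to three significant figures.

I ≈ 1.14 A

Total conductance ΣG = 1/6.42 + 1/17.3 + 1/21.5 = 0.2601 (units of 1/Ω).
Current divider: I(R3) = I_total · G_k/ΣG = 6.36 × (0.04651/0.2601) = 6.36 × 0.1788 = 1.137 A.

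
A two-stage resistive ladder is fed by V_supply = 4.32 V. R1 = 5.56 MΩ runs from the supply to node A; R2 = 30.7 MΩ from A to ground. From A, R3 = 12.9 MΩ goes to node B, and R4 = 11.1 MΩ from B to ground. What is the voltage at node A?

V_A ≈ 3.06 V

Node A sees R2 in parallel with the series input of stage 2, R3 + R4 = 24.00 MΩ.
Effective lower resistance at A: R2 ‖ 24.00 = 13.47 MΩ.
So V_A = 4.32 × 0.7078 = 3.058 V.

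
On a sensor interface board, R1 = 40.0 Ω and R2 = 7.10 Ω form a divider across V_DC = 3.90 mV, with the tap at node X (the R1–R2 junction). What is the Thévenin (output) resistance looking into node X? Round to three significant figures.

Looking into X with the source shorted: R_th = R1·R2/(R1+R2) = 40.00 × 7.10/47.10 = 6.030 Ω.

R_th ≈ 6.03 Ω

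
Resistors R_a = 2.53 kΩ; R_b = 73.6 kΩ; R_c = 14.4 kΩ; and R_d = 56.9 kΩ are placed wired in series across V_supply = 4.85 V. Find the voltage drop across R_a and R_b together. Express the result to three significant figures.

V ≈ 2.50 V

Series total: ΣR = 2.53 + 73.6 + 14.4 + 56.9 = 147.4 kΩ.
R_{R_a..R_b} = 2.53 + 73.6 = 76.13 kΩ.
Voltage divider: V = V_supply · (76.13 / 147.4) = 4.85 × 0.5164 = 2.504 V.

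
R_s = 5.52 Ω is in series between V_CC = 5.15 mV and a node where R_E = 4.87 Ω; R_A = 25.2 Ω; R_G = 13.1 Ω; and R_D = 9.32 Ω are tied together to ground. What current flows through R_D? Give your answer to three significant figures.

I ≈ 0.164 mA

Parallel bank: R_p = 1/(1/4.87 + 1/25.2 + 1/13.1 + 1/9.32) = 2.333 Ω.
V_A = 5.15 × 2.333/7.853 = 1.530 mV.
I(R_D) = V_A / R_D = 1.530/9.32 = 0.1642 mA.
(Equivalently: I_total = 0.6558 mA, then current-divider fraction G_k/ΣG = 0.2503.)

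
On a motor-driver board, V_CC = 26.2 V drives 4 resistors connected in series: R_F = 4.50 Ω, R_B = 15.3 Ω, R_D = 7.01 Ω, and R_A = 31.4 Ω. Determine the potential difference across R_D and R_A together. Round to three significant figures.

Total series resistance ΣR = 4.50 + 15.3 + 7.01 + 31.4 = 58.21 Ω.
R_{R_D..R_A} = 7.01 + 31.4 = 38.41 Ω.
Voltage divider: V = V_CC · (38.41 / 58.21) = 26.2 × 0.6599 = 17.29 V.

V ≈ 17.3 V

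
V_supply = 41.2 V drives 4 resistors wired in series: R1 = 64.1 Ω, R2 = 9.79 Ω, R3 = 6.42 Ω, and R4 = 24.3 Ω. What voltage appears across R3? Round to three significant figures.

ΣR = 64.1 + 9.79 + 6.42 + 24.3 = 104.6 Ω.
By the voltage-divider rule, V = 41.2 × 6.420/104.6 = 2.528 V.

V ≈ 2.53 V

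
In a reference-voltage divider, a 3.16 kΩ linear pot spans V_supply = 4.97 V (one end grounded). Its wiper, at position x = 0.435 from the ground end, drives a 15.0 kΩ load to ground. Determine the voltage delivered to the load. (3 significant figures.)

Split the track: R_lower = x·R_p = 1.375 kΩ, R_upper = (1−x)·R_p = 1.785 kΩ.
(x·R_p) ‖ R_L = 1.259 kΩ.
Loaded-divider output: V_out = 4.97 × 0.4136 = 2.056 V.

V_out ≈ 2.06 V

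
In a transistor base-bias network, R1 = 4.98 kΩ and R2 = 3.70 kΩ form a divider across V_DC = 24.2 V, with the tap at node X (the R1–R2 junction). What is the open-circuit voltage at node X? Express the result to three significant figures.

V_th ≈ 10.3 V

V_th is the unloaded tap voltage: V_DC · R2/(R1+R2) = 24.2 × 0.4263 = 10.32 V.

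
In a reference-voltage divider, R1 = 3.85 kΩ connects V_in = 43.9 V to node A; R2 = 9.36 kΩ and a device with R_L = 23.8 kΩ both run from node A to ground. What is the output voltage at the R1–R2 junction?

First combine the lower leg with the load: R2 ‖ R_L = 6.718 kΩ.
Then V_out = V_in · R2'/(R1 + R2') = 43.9 × 6.718/10.57 = 27.91 V.
(Unloaded it would be 31.1 V; the load pulls it down.)

V_out ≈ 27.9 V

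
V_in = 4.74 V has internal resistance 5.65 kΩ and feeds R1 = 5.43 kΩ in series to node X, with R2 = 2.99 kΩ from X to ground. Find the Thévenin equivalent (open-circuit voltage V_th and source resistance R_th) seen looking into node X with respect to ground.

V_th ≈ 1.01 V, R_th ≈ 2.35 kΩ

R1' = 5.65 + 5.43 = 11.08 kΩ (source resistance + R1).
V_th is the unloaded tap voltage: V_in · R2/(R1'+R2) = 4.74 × 0.2125 = 1.007 V.
Zeroing V_in shorts the top of R1' to ground, so R_th = R1' ‖ R2 = 2.355 kΩ.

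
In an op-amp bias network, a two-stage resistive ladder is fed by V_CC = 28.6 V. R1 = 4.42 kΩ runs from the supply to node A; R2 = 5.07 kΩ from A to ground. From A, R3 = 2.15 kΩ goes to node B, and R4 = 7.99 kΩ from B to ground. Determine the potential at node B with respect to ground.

V_B ≈ 9.77 V

Node A sees R2 in parallel with the series input of stage 2, R3 + R4 = 10.14 kΩ.
Effective lower resistance at A: R2 ‖ 10.14 = 3.380 kΩ.
So V_A = 28.6 × 0.4333 = 12.39 V.
V_B = V_A × 0.7880 = 9.766 V.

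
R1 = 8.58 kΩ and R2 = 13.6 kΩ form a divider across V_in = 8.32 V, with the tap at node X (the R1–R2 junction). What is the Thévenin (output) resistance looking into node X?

R_th ≈ 5.26 kΩ

Zeroing V_in shorts the top of R1 to ground, so R_th = R1 ‖ R2 = 5.261 kΩ.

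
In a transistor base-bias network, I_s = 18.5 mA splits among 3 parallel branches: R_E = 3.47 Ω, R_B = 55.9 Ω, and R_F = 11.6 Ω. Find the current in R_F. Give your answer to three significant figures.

Total conductance ΣG = 1/3.47 + 1/55.9 + 1/11.6 = 0.3923 (units of 1/Ω).
Current divider: I(R_F) = I_s · G_k/ΣG = 18.5 × (0.08621/0.3923) = 18.5 × 0.2198 = 4.066 mA.

I ≈ 4.07 mA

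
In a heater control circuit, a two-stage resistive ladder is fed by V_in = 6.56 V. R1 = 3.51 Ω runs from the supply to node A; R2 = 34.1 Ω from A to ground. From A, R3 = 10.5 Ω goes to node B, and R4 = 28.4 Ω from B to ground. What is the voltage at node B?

The second stage (R3 + R4 = 38.90 Ω) loads node A in parallel with R2.
R2 ‖ (R3+R4) = 18.17 Ω.
V_A = 6.56 × 18.17/(3.51 + 18.17) = 5.498 V.
Then the unloaded second divider: V_B = V_A × R4/(R3+R4) = 5.498 × 0.7301 = 4.014 V.

V_B ≈ 4.01 V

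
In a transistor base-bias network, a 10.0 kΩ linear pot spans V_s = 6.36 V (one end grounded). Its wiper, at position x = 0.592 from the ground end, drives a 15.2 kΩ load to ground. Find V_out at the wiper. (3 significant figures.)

Lower segment x·R_p = 5.920 kΩ; upper segment (1−x)·R_p = 4.080 kΩ.
Lower segment in parallel with the load: 5.920 ‖ 15.2 = 4.261 kΩ.
Loaded-divider output: V_out = 6.36 × 0.5108 = 3.249 V.
(Unloaded: V_out = x·V_s = 3.77 V.)

V_out ≈ 3.25 V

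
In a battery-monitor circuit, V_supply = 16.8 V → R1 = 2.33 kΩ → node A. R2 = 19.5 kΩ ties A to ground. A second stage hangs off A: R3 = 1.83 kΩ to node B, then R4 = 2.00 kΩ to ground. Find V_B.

V_B ≈ 5.08 V

The second stage (R3 + R4 = 3.830 kΩ) loads node A in parallel with R2.
R2 ‖ (R3+R4) = 3.201 kΩ.
So V_A = 16.8 × 0.5788 = 9.723 V.
V_B = V_A × 0.5222 = 5.077 V.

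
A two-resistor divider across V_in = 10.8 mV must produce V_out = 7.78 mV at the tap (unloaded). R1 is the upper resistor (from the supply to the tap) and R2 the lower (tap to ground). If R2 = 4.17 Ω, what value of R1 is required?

R1 ≈ 1.62 Ω

V_out/V_in = R2/(R1+R2) = 0.7204.
So R1 = R2 · (V_in/V_out − 1) = 4.17 × (10.8/7.78 − 1) = 4.17 × 0.3882 = 1.619 Ω.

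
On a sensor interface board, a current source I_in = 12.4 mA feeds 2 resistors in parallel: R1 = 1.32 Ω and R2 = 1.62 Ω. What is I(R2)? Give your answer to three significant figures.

I ≈ 5.57 mA

With just two branches, the current splits inversely with resistance.
So I = 12.4 × 1.32/2.940 = 5.567 mA.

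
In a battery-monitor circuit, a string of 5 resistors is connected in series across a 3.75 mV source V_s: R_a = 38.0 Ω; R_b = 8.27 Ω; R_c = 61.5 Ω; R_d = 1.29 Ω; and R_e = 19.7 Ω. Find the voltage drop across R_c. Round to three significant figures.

Series total: ΣR = 38.0 + 8.27 + 61.5 + 1.29 + 19.7 = 128.8 Ω.
By the voltage-divider rule, V = 3.75 × 61.50/128.8 = 1.791 mV.

V ≈ 1.79 mV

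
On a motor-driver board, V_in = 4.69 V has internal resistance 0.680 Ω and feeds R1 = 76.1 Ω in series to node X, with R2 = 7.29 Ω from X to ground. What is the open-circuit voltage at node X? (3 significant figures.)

V_th ≈ 0.407 V

R1' = 0.680 + 76.1 = 76.78 Ω (source resistance + R1).
V_th is the unloaded tap voltage: V_in · R2/(R1'+R2) = 4.69 × 0.08671 = 0.4067 V.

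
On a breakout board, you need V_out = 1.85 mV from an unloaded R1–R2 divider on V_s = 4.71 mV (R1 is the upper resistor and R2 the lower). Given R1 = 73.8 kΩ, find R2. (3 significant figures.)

Required fraction k = V_out/V_s = 0.3928.
R2 = R1 · 0.3928/(1 − 0.3928) = 47.74 kΩ.

R2 ≈ 47.7 kΩ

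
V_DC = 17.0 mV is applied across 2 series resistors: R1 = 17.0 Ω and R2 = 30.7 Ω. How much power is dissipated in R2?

ΣR = 47.70 Ω → I = 17.0/47.70 = 0.3564 mA.
P(R2) = I²·R2 = (0.3564)² × 30.7 = 3.899 µW.

P ≈ 3.90 µW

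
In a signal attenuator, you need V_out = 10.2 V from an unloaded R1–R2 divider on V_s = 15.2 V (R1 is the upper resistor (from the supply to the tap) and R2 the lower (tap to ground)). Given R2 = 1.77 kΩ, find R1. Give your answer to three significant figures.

V_out/V_s = R2/(R1+R2) = 0.6711.
R1 = R2·(1/k − 1) = 1.77 × 0.4902 = 0.8676 kΩ.

R1 ≈ 0.868 kΩ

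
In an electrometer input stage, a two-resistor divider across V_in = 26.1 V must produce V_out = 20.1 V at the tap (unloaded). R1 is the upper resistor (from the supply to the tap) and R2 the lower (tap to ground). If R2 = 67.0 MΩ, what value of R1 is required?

Required fraction k = V_out/V_in = 0.7701.
Rearranging, R1 = R2·(1−k)/k = 67.0 × 0.2985 = 20.00 MΩ.

R1 ≈ 20.0 MΩ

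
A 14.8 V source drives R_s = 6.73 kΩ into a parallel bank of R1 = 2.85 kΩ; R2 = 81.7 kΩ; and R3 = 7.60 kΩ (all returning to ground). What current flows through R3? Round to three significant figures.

I ≈ 0.450 mA

Equivalent of the parallel group: R_p = 2.021 kΩ.
V_A by voltage divider: V_A = 14.8 × 2.021/(6.73 + 2.021) = 3.419 V.
Branch current I = V_A/R3 = 3.419/7.60 = 0.4498 mA.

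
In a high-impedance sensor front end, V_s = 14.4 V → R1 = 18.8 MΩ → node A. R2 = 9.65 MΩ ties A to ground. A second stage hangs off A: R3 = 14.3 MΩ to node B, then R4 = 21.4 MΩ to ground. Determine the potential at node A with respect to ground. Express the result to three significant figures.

Node A sees R2 in parallel with the series input of stage 2, R3 + R4 = 35.70 MΩ.
R2 ‖ (R3+R4) = 7.597 MΩ.
V_A = 14.4 × 7.597/(18.8 + 7.597) = 4.144 V.

V_A ≈ 4.14 V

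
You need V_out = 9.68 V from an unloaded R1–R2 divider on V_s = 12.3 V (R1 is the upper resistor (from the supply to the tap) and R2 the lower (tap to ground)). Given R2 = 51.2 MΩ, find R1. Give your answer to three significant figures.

R1 ≈ 13.9 MΩ

V_out/V_s = R2/(R1+R2) = 0.7870.
Rearranging, R1 = R2·(1−k)/k = 51.2 × 0.2707 = 13.86 MΩ.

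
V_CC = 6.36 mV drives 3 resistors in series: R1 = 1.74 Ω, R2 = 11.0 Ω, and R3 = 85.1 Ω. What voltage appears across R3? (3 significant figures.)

V ≈ 5.53 mV

ΣR = 1.74 + 11.0 + 85.1 = 97.84 Ω.
Voltage divider: V = V_CC · (85.10 / 97.84) = 6.36 × 0.8698 = 5.532 mV.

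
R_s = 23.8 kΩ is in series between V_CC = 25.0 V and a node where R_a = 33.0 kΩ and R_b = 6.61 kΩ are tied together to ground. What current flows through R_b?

Combine the parallel branches: R_p = (1/33.0 + 1/6.61)⁻¹ = 5.507 kΩ.
Node voltage V_A = V_CC · R_p/(R_s + R_p) = 25.0 × 0.1879 = 4.698 V.
Branch current I = V_A/R_b = 4.698/6.61 = 0.7107 mA.

I ≈ 0.711 mA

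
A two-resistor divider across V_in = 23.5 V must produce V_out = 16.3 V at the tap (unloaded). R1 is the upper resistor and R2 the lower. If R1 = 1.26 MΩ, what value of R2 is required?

R2 ≈ 2.85 MΩ

V_out/V_in = R2/(R1+R2) = 0.6936.
So R2 = R1 · V_out/(V_in − V_out) = 1.26 × 16.3/(23.5 − 16.3) = 1.26 × 2.264 = 2.853 MΩ.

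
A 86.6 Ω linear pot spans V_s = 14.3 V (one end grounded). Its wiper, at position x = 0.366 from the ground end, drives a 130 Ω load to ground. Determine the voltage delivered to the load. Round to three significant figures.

Lower segment x·R_p = 31.70 Ω; upper segment (1−x)·R_p = 54.90 Ω.
Lower segment in parallel with the load: 31.70 ‖ 130 = 25.48 Ω.
Loaded-divider output: V_out = 14.3 × 0.3170 = 4.533 V.
(Unloaded: V_out = x·V_s = 5.23 V.)

V_out ≈ 4.53 V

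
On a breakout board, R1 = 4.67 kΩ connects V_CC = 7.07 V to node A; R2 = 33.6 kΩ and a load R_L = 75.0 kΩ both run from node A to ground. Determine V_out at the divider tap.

V_out ≈ 5.89 V

R2 ‖ R_L = (33.6 × 75.0)/(33.6 + 75.0) = 23.20 kΩ.
Voltage divider with the loaded lower leg: V_out = 7.07 × 23.20/(4.67 + 23.20) = 7.07 × 0.8325 = 5.886 V.
(Unloaded it would be 6.21 V; the load pulls it down.)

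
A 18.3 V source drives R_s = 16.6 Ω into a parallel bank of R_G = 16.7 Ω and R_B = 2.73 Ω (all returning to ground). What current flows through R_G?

I ≈ 0.136 A

Parallel bank: R_p = 1/(1/16.7 + 1/2.73) = 2.346 Ω.
V_A = 18.3 × 2.346/18.95 = 2.266 V.
Branch current I = V_A/R_G = 2.266/16.7 = 0.1357 A.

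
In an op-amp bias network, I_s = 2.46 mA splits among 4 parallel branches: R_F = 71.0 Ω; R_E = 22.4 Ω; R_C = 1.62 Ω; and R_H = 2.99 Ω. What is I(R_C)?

I ≈ 1.50 mA

Total conductance ΣG = 1/71.0 + 1/22.4 + 1/1.62 + 1/2.99 = 1.010 (units of 1/Ω).
R_C takes the fraction G_k/ΣG = 0.6173/1.010 = 0.6109, so I = 2.46 × 0.6109 = 1.503 mA.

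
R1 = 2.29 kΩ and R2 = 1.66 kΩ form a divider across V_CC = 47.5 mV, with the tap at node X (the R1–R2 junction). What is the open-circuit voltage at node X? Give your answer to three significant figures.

Open-circuit (no load on X): V_th = V_CC · R2/(R1 + R2) = 47.5 × 1.66/(2.290 + 1.66) = 19.96 mV.

V_th ≈ 20.0 mV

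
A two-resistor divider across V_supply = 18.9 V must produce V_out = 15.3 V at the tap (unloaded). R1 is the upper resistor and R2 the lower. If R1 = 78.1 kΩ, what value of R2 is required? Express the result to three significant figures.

Required fraction k = V_out/V_supply = 0.8095.
So R2 = R1 · V_out/(V_supply − V_out) = 78.1 × 15.3/(18.9 − 15.3) = 78.1 × 4.250 = 331.9 kΩ.

R2 ≈ 332 kΩ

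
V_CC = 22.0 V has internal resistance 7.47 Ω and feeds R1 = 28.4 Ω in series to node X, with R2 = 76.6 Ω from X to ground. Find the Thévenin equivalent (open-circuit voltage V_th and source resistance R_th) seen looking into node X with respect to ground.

V_th ≈ 15.0 V, R_th ≈ 24.4 Ω

R1' = 7.47 + 28.4 = 35.87 Ω (source resistance + R1).
V_th is the unloaded tap voltage: V_CC · R2/(R1'+R2) = 22.0 × 0.6811 = 14.98 V.
Zeroing V_CC shorts the top of R1' to ground, so R_th = R1' ‖ R2 = 24.43 Ω.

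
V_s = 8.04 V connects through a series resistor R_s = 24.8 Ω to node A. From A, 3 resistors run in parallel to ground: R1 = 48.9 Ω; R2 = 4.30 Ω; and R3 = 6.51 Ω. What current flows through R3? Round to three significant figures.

I ≈ 0.111 A

Parallel bank: R_p = 1/(1/48.9 + 1/4.30 + 1/6.51) = 2.459 Ω.
Node voltage V_A = V_s · R_p/(R_s + R_p) = 8.04 × 0.09022 = 0.7254 V.
I(R3) = V_A / R3 = 0.7254/6.51 = 0.1114 A.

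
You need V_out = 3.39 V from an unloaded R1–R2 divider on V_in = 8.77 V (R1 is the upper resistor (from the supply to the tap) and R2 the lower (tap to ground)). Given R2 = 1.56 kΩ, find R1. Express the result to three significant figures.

The divider ratio is R2/(R1+R2) = 3.39/8.77 = 0.3865.
Rearranging, R1 = R2·(1−k)/k = 1.56 × 1.587 = 2.476 kΩ.

R1 ≈ 2.48 kΩ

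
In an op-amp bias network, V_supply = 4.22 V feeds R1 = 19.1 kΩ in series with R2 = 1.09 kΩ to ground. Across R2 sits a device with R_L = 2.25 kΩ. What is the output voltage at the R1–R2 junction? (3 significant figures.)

First combine the lower leg with the load: R2 ‖ R_L = 0.7343 kΩ.
Voltage divider with the loaded lower leg: V_out = 4.22 × 0.7343/(19.1 + 0.7343) = 4.22 × 0.03702 = 0.1562 V.
(Unloaded it would be 0.228 V; the load pulls it down.)

V_out ≈ 0.156 V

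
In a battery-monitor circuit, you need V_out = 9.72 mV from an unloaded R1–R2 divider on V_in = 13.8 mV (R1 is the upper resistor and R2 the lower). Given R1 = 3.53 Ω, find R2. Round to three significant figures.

The divider ratio is R2/(R1+R2) = 9.72/13.8 = 0.7043.
So R2 = R1 · V_out/(V_in − V_out) = 3.53 × 9.72/(13.8 − 9.72) = 3.53 × 2.382 = 8.410 Ω.

R2 ≈ 8.41 Ω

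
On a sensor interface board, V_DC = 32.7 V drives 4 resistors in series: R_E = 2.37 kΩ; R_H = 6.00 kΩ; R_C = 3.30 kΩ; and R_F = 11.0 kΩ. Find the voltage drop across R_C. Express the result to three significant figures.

V ≈ 4.76 V

Total series resistance ΣR = 2.37 + 6.00 + 3.30 + 11.0 = 22.67 kΩ.
V = V_DC · R/ΣR = 32.7 × 0.1456 = 4.760 V.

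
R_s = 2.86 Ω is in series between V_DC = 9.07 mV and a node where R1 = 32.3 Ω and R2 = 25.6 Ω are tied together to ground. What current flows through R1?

Parallel bank: R_p = 1/(1/32.3 + 1/25.6) = 14.28 Ω.
V_A by voltage divider: V_A = 9.07 × 14.28/(2.86 + 14.28) = 7.557 mV.
I(R1) = V_A / R1 = 7.557/32.3 = 0.2340 mA.

I ≈ 0.234 mA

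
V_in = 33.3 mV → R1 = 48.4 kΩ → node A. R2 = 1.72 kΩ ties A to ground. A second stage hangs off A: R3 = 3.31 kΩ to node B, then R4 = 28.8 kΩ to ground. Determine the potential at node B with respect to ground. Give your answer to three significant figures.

V_B ≈ 0.975 mV

The second stage (R3 + R4 = 32.11 kΩ) loads node A in parallel with R2.
R2 ‖ (R3+R4) = 1.633 kΩ.
V_A = 33.3 × 1.633/(48.4 + 1.633) = 1.087 mV.
Then the unloaded second divider: V_B = V_A × R4/(R3+R4) = 1.087 × 0.8969 = 0.9746 mV.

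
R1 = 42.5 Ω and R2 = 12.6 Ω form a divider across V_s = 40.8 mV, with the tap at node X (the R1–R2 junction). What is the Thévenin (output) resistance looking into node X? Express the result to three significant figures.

Zeroing V_s shorts the top of R1 to ground, so R_th = R1 ‖ R2 = 9.719 Ω.

R_th ≈ 9.72 Ω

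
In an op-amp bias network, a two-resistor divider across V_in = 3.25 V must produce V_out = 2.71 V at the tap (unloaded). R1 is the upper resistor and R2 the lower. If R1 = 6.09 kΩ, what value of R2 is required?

V_out/V_in = R2/(R1+R2) = 0.8338.
So R2 = R1 · V_out/(V_in − V_out) = 6.09 × 2.71/(3.25 − 2.71) = 6.09 × 5.019 = 30.56 kΩ.

R2 ≈ 30.6 kΩ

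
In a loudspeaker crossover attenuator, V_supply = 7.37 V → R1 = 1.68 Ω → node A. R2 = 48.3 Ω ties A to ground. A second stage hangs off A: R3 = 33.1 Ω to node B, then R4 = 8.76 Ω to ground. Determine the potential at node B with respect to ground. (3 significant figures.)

Looking into the second stage from A: R3 + R4 = 41.86 Ω appears in parallel with R2.
Effective lower resistance at A: R2 ‖ 41.86 = 22.42 Ω.
V_A = 7.37 × 22.42/(1.68 + 22.42) = 6.856 V.
Then the unloaded second divider: V_B = V_A × R4/(R3+R4) = 6.856 × 0.2093 = 1.435 V.

V_B ≈ 1.43 V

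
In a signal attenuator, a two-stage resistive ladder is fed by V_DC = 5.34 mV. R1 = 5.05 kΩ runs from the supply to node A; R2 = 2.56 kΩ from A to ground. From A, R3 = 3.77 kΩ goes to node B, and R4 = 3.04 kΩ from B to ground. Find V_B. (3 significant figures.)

Node A sees R2 in parallel with the series input of stage 2, R3 + R4 = 6.810 kΩ.
Effective lower resistance at A: R2 ‖ 6.810 = 1.861 kΩ.
So V_A = 5.34 × 0.2692 = 1.438 mV.
Stage 2 is unloaded, so V_B = V_A · R4/(R3+R4) = 1.438 × 3.04/6.810 = 0.6418 mV.

V_B ≈ 0.642 mV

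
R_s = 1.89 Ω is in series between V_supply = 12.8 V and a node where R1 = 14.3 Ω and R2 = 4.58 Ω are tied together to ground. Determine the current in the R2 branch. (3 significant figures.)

I ≈ 1.81 A

Equivalent of the parallel group: R_p = 3.469 Ω.
Node voltage V_A = V_supply · R_p/(R_s + R_p) = 12.8 × 0.6473 = 8.286 V.
I(R2) = V_A / R2 = 8.286/4.58 = 1.809 A.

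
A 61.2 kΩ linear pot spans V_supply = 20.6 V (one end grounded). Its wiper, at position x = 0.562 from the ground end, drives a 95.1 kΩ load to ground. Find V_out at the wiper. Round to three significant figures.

V_out ≈ 9.99 V

The pot divides into 26.81 kΩ above the wiper and 34.39 kΩ below.
(x·R_p) ‖ R_L = 25.26 kΩ.
Loaded-divider output: V_out = 20.6 × 0.4851 = 9.994 V.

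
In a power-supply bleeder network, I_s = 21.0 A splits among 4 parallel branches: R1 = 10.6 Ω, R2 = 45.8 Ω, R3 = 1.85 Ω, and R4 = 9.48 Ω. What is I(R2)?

ΣG = 1/10.6 + 1/45.8 + 1/1.85 + 1/9.48 = 0.7622.
Current divider: I(R2) = I_s · G_k/ΣG = 21.0 × (0.02183/0.7622) = 21.0 × 0.02865 = 0.6016 A.

I ≈ 0.602 A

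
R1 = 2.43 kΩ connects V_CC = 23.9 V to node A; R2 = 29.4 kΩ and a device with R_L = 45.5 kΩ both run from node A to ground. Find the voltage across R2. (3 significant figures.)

First combine the lower leg with the load: R2 ‖ R_L = 17.86 kΩ.
Now apply the divider: V_out = 23.9 × 0.8802 = 21.04 V.

V_out ≈ 21.0 V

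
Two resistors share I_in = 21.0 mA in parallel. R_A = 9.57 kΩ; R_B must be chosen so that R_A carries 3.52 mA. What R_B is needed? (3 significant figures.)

R_B ≈ 1.93 kΩ

Two-branch current divider: I_A = I_in · R_B/(R_A + R_B).
With f = 0.1676, R_B = R_A · f/(1−f) = 9.57 × 0.2014 = 1.927 kΩ.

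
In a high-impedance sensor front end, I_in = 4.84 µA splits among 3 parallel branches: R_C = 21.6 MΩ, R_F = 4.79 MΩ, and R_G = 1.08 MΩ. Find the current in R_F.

I ≈ 0.856 µA

Conductances: ΣG = 1/21.6 + 1/4.79 + 1/1.08 = 1.181 (1/MΩ).
Current divider: I(R_F) = I_in · G_k/ΣG = 4.84 × (0.2088/1.181) = 4.84 × 0.1768 = 0.8556 µA.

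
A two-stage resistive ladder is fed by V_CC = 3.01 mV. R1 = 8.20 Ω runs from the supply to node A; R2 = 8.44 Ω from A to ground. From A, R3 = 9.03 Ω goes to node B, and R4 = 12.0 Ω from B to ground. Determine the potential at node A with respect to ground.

V_A ≈ 1.27 mV

The second stage (R3 + R4 = 21.03 Ω) loads node A in parallel with R2.
R2 ‖ (R3+R4) = 6.023 Ω.
V_A = 3.01 × 6.023/(8.20 + 6.023) = 1.275 mV.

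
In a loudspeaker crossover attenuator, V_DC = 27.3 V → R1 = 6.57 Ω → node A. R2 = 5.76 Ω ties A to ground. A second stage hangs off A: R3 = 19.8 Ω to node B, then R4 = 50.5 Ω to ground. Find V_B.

V_B ≈ 8.78 V

Node A sees R2 in parallel with the series input of stage 2, R3 + R4 = 70.30 Ω.
R2 ‖ (R3+R4) = 5.324 Ω.
First divider: V_A = V_DC · 5.324/(6.57 + 5.324) = 12.22 V.
Then the unloaded second divider: V_B = V_A × R4/(R3+R4) = 12.22 × 0.7183 = 8.778 V.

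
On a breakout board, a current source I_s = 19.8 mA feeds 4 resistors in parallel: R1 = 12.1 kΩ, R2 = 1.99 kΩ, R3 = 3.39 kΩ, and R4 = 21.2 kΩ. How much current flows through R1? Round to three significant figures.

Conductances: ΣG = 1/12.1 + 1/1.99 + 1/3.39 + 1/21.2 = 0.9273 (1/kΩ).
Current divider: I(R1) = I_s · G_k/ΣG = 19.8 × (0.08264/0.9273) = 19.8 × 0.08912 = 1.765 mA.

I ≈ 1.76 mA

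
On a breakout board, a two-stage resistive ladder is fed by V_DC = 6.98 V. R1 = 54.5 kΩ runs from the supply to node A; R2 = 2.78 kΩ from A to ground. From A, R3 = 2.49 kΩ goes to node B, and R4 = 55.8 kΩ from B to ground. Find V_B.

Node A sees R2 in parallel with the series input of stage 2, R3 + R4 = 58.29 kΩ.
R2 ‖ (R3+R4) = 2.653 kΩ.
First divider: V_A = V_DC · 2.653/(54.5 + 2.653) = 0.3241 V.
Then the unloaded second divider: V_B = V_A × R4/(R3+R4) = 0.3241 × 0.9573 = 0.3102 V.

V_B ≈ 0.310 V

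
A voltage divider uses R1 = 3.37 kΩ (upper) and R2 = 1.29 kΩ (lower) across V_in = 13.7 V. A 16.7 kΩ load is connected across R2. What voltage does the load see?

V_out ≈ 3.59 V

First combine the lower leg with the load: R2 ‖ R_L = 1.197 kΩ.
Then V_out = V_in · R2'/(R1 + R2') = 13.7 × 1.197/4.567 = 3.592 V.
(Unloaded it would be 3.79 V; the load pulls it down.)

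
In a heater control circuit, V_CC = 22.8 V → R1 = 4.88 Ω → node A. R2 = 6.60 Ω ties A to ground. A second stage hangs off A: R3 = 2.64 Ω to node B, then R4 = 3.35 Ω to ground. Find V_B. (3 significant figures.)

The second stage (R3 + R4 = 5.990 Ω) loads node A in parallel with R2.
Effective lower resistance at A: R2 ‖ 5.990 = 3.140 Ω.
V_A = 22.8 × 3.140/(4.88 + 3.140) = 8.927 V.
Then the unloaded second divider: V_B = V_A × R4/(R3+R4) = 8.927 × 0.5593 = 4.992 V.

V_B ≈ 4.99 V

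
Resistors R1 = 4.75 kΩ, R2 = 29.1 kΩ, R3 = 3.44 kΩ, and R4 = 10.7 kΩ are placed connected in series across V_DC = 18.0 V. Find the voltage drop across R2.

V ≈ 10.9 V

Series total: ΣR = 4.75 + 29.1 + 3.44 + 10.7 = 47.99 kΩ.
By the voltage-divider rule, V = 18.0 × 29.10/47.99 = 10.91 V.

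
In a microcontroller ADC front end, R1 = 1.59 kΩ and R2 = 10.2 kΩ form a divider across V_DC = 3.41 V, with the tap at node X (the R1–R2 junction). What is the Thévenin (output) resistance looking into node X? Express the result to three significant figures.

R_th ≈ 1.38 kΩ

With V_DC suppressed (replaced by a short), R_th = R1 ‖ R2 = (1.590 × 10.2)/(1.590 + 10.2) = 1.376 kΩ.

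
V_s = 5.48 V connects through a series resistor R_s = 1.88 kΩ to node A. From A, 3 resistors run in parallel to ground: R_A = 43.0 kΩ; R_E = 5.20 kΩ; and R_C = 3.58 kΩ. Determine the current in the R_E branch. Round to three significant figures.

I ≈ 0.546 mA

Parallel bank: R_p = 1/(1/43.0 + 1/5.20 + 1/3.58) = 2.021 kΩ.
Node voltage V_A = V_s · R_p/(R_s + R_p) = 5.48 × 0.5180 = 2.839 V.
Branch current I = V_A/R_E = 2.839/5.20 = 0.5459 mA.
(Equivalently: I_total = 1.405 mA, then current-divider fraction G_k/ΣG = 0.3886.)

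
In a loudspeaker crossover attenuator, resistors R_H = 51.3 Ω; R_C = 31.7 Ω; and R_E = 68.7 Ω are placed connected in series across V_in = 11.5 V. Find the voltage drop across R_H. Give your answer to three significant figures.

V ≈ 3.89 V

Series total: ΣR = 51.3 + 31.7 + 68.7 = 151.7 Ω.
Voltage divider: V = V_in · (51.30 / 151.7) = 11.5 × 0.3382 = 3.889 V.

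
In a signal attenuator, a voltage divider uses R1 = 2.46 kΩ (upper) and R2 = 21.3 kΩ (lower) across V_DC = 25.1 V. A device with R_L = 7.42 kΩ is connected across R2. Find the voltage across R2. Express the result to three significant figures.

V_out ≈ 17.3 V

R2 ‖ R_L = (21.3 × 7.42)/(21.3 + 7.42) = 5.503 kΩ.
Voltage divider with the loaded lower leg: V_out = 25.1 × 5.503/(2.46 + 5.503) = 25.1 × 0.6911 = 17.35 V.
(Unloaded it would be 22.5 V; the load pulls it down.)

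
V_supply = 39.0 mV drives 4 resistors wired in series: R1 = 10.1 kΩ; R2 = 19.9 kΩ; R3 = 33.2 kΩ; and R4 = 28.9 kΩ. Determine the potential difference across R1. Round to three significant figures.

V ≈ 4.28 mV

Total series resistance ΣR = 10.1 + 19.9 + 33.2 + 28.9 = 92.10 kΩ.
By the voltage-divider rule, V = 39.0 × 10.10/92.10 = 4.277 mV.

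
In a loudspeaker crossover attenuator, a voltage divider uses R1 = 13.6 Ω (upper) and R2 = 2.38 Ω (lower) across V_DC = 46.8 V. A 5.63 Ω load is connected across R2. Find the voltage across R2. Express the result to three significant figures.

The load sits in parallel with R2, giving an effective lower resistance R2' = R2·R_L/(R2+R_L) = 1.673 Ω.
Voltage divider with the loaded lower leg: V_out = 46.8 × 1.673/(13.6 + 1.673) = 46.8 × 0.1095 = 5.126 V.

V_out ≈ 5.13 V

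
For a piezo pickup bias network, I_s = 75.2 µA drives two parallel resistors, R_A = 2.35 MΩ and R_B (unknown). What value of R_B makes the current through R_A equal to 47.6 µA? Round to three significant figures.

R_B ≈ 4.05 MΩ

In a two-way split, I_A/I_s = R_B/(R_A + R_B).
With f = 0.6330, R_B = R_A · f/(1−f) = 2.35 × 1.725 = 4.053 MΩ.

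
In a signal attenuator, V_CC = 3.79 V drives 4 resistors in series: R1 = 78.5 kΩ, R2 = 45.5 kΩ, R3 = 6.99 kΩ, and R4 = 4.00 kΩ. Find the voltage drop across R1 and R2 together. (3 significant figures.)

ΣR = 78.5 + 45.5 + 6.99 + 4.00 = 135.0 kΩ.
R_{R1..R2} = 78.5 + 45.5 = 124.0 kΩ.
V = V_CC · R/ΣR = 3.79 × 0.9186 = 3.481 V.

V ≈ 3.48 V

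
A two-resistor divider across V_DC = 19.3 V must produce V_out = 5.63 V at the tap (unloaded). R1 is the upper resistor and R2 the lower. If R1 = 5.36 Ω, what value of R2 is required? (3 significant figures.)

R2 ≈ 2.21 Ω

The divider ratio is R2/(R1+R2) = 5.63/19.3 = 0.2917.
R2 = R1 · 0.2917/(1 − 0.2917) = 2.208 Ω.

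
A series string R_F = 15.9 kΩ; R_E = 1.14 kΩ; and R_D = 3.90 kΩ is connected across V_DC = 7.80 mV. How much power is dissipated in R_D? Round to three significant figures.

ΣR = 20.94 kΩ → I = 7.80/20.94 = 0.3725 µA.
P(R_D) = I²·R_D = (0.3725)² × 3.90 = 0.5411 nW.

P ≈ 0.541 nW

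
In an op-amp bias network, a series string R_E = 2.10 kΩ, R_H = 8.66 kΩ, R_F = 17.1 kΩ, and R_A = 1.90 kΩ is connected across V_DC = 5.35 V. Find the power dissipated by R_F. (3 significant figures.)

The common current is I = 5.35/29.76 = 0.1798 mA.
V(R_F) = I·R = 3.074 V; P = V·I = 3.074 × 0.1798 = 0.5526 mW.

P ≈ 0.553 mW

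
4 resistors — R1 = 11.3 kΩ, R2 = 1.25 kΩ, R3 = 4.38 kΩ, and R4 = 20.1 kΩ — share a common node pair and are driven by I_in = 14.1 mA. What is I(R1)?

I ≈ 1.07 mA

Total conductance ΣG = 1/11.3 + 1/1.25 + 1/4.38 + 1/20.1 = 1.167 (units of 1/kΩ).
By the current-divider rule, I = I_in · G_k/ΣG = 14.1 × 0.07586 = 1.070 mA.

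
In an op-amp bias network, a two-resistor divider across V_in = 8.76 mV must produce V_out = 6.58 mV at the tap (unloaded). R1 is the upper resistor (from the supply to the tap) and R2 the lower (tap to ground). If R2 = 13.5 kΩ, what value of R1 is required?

R1 ≈ 4.47 kΩ

The divider ratio is R2/(R1+R2) = 6.58/8.76 = 0.7511.
So R1 = R2 · (V_in/V_out − 1) = 13.5 × (8.76/6.58 − 1) = 13.5 × 0.3313 = 4.473 kΩ.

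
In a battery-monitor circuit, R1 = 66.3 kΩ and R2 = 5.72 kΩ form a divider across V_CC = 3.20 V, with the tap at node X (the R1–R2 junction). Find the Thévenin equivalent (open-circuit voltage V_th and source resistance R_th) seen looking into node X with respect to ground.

V_th is the unloaded tap voltage: V_CC · R2/(R1+R2) = 3.20 × 0.07942 = 0.2542 V.
Looking into X with the source shorted: R_th = R1·R2/(R1+R2) = 66.30 × 5.72/72.02 = 5.266 kΩ.

V_th ≈ 0.254 V, R_th ≈ 5.27 kΩ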